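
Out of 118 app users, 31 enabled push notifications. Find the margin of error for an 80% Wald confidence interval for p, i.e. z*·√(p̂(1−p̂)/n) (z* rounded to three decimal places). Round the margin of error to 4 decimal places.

ME = 0.0519

p̂ = 31/118 = 0.26271.
SE(p̂) = √(0.26271·0.73729/118) = 0.040515.
z* = 1.282 at the 80% level.
Margin of error = z*·SE = 1.282 × 0.040515 = 0.0519.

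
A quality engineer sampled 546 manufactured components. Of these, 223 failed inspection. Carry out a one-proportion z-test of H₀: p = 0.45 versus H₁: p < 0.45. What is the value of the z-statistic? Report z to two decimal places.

z = -1.95

The sample proportion is 223/546 = 0.40842.
Null standard error: √(0.45·0.55/546) = √0.000453297 = 0.021291.
z = (0.40842 − 0.45)/0.021291 = -0.04158/0.021291 = -1.95.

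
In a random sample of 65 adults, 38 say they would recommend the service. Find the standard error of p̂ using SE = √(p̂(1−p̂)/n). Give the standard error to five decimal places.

SE = 0.06112

The sample proportion is 38/65 = 0.58462.
p̂(1−p̂) = 0.58462·0.41538 = 0.242839.
SE = √(0.242839/65) = 0.06112.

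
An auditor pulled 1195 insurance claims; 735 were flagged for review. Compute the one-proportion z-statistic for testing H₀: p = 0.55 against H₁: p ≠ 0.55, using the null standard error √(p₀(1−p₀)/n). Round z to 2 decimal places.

Sample proportion p̂ = 735/1195 = 0.61506.
Null standard error: √(0.55·0.45/1195) = √0.000207113 = 0.014391.
z = (0.61506 − 0.55)/0.014391 = 0.06506/0.014391 = 4.52.

z = 4.52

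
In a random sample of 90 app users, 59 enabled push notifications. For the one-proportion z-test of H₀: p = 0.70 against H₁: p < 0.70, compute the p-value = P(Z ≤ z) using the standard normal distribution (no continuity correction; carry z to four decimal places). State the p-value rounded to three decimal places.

Sample proportion p̂ = 59/90 = 0.65556.
Null standard error: √(0.70·0.30/90) = √0.002333333 = 0.048305.
Test statistic (full precision, shown to 4 dp): z = (59/90 − 0.70)/SE₀ ≈ -0.9201.
From the standard normal, P(Z ≤ z) = 0.179.

p-value = 0.179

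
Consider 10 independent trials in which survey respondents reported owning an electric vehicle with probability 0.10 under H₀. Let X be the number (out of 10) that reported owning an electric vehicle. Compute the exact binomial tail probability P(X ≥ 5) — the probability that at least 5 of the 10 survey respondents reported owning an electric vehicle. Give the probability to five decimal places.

P = 0.00163

X ~ Binomial(n=10, p=0.10).
P(X ≥ 5) = Σ_{j=5}^{10} C(10,j)·0.10^j·0.90^{10−j}.
= 0.001488 + 0.000138 + 0.000009 + 0.000000 + 0.000000 + 0.000000 = 0.00163.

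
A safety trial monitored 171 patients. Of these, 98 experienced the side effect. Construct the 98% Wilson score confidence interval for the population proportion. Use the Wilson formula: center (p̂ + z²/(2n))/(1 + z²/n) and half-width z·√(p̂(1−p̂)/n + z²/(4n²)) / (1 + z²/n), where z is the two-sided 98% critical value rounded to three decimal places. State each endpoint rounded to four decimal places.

p̂ = 98/171 = 0.57310; z = 2.326, so z² = 5.410276.
1 + z²/n = 1.031639.
Adjusted center: (0.57310 + z²/(2n))/1.031639 = 0.57086.
Radicand: p̂(1−p̂)/n + z²/(4n²) = 0.001430740 + 0.000046256 = 0.001476996.
Half-width = 2.326·√0.001476996/1.031639 = 0.08665.
Interval: 0.57086 ± 0.08665 → (0.4842, 0.6575).

(0.4842, 0.6575)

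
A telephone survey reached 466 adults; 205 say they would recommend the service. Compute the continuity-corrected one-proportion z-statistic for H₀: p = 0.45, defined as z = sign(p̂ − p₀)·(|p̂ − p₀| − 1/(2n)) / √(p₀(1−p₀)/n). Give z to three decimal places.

With x = 205 successes in n = 466, p̂ = 0.43991. p̂ − p₀ = -0.010086.
Continuity correction 1/(2n) = 1/932 = 0.001073.
Corrected numerator: |-0.010086| − 0.001073 = 0.009013.
Null standard error: √(0.45·0.55/466) = √0.000531116 = 0.023046.
z = −0.009013/0.023046 = -0.391.

z = -0.391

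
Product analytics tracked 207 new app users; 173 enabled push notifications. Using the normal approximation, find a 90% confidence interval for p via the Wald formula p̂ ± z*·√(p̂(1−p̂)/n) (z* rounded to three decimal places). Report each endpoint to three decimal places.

(0.793, 0.878)

p̂ = 173/207 = 0.83575.
SE(p̂) = √(0.83575·0.16425/207) = 0.025752.
z* = 1.645 at the 90% level.
Margin of error: 1.645 × 0.025752 = 0.04236.
So the interval runs from 0.793 to 0.878.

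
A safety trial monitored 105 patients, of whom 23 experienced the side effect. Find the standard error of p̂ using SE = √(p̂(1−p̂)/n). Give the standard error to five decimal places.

p̂ = 23/105 = 0.21905.
p̂(1−p̂) = 0.21905·0.78095 = 0.171067.
SE = √(0.171067/105) = 0.04036.

SE = 0.04036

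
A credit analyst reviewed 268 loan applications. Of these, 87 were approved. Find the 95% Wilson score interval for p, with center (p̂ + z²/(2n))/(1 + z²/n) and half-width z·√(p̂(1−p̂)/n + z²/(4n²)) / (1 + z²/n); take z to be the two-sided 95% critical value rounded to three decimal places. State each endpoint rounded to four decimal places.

p̂ = 87/268 = 0.32463; z = 1.960, so z² = 3.841600.
1 + z²/n = 1.014334.
Center = (0.32463 + 0.007167)/1.014334 = 0.32711.
Radicand: p̂(1−p̂)/n + z²/(4n²) = 0.000818076 + 0.000013372 = 0.000831448.
Half-width = z·√(radicand)/denom = 1.960·0.028835/1.014334 = 0.05572.
So the interval runs from 0.2714 to 0.3828.

(0.2714, 0.3828)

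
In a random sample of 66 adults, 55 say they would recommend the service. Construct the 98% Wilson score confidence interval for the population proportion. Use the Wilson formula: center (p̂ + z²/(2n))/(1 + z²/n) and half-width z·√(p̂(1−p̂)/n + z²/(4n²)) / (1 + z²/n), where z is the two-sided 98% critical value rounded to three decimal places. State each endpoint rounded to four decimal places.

Here p̂ = 55/66 = 0.83333 and z = 2.326 (z² = 5.410276).
1 + z²/n = 1.081974.
Center = (0.83333 + 0.040987)/1.081974 = 0.80808.
Radicand: p̂(1−p̂)/n + z²/(4n²) = 0.002104377 + 0.000310507 = 0.002414884.
Half-width = z·√(radicand)/denom = 2.326·0.049141/1.081974 = 0.10564.
Interval: 0.80808 ± 0.10564 → (0.7024, 0.9137).

(0.7024, 0.9137)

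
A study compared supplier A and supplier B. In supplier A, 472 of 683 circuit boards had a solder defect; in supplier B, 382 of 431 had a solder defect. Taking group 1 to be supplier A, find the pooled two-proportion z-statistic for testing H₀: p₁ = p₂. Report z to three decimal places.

z = -7.503

p̂₁ = 472/683 = 0.69107, p̂₂ = 382/431 = 0.88631.
Pooled p̂ = (472+382)/(683+431) = 854/1114 = 0.76661.
SE = √[p̂(1−p̂)(1/n₁+1/n₂)] = √[0.76661·0.23339·(1/683+1/431)] ≈ 0.026021.
z = -0.19524/0.026021 = -7.503.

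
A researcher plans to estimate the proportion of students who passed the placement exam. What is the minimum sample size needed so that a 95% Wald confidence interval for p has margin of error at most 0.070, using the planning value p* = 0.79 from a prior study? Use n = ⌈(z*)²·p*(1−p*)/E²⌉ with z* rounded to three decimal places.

z* = 1.960 at the 95% level.
p*(1−p*) = 0.1659.
(z*)²·p*(1−p*)/E² = 3.841600·0.1659/0.004900 = 130.066.
Rounding up, n = 131.

n = 131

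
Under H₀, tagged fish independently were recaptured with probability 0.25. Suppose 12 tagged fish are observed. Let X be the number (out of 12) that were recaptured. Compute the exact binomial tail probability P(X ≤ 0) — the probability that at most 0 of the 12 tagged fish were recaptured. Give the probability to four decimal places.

X is binomial with n = 12 and p = 0.25.
P(X ≤ 0) = C(12,0)·0.25^0·0.75^12.
= 0.031676 = 0.0317.

P = 0.0317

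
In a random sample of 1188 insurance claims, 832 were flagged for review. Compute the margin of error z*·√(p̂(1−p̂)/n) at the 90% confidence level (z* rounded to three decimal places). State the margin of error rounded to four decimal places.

p̂ = 832/1188 = 0.70034.
SE(p̂) = √(0.70034·0.29966/1188) = 0.013291.
z* = 1.645 at the 90% level.
Margin of error = z*·SE = 1.645 × 0.013291 = 0.0219.

ME = 0.0219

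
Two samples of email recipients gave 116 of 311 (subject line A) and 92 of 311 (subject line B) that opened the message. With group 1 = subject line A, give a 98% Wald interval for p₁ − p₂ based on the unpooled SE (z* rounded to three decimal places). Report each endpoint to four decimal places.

(-0.0105, 0.1649)

p̂₁ = 116/311 = 0.37299, p̂₂ = 92/311 = 0.29582; p̂₁ − p̂₂ = 0.07717.
Unpooled SE = √(p̂₁(1−p̂₁)/n₁ + p̂₂(1−p̂₂)/n₂) = √(0.000751989 + 0.000669809) = 0.037707.
z* = 2.326 at the 98% level. Margin = 2.326·0.037707 = 0.08771.
Interval: 0.07717 ± 0.08771 → (-0.0105, 0.1649).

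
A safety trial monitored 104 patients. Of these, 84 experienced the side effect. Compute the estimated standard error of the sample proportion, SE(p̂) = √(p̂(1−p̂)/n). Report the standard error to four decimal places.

SE = 0.0386

The sample proportion is 84/104 = 0.80769.
p̂(1−p̂) = 0.80769·0.19231 = 0.155327.
Dividing by n and taking the root: √0.001493529 = 0.0386.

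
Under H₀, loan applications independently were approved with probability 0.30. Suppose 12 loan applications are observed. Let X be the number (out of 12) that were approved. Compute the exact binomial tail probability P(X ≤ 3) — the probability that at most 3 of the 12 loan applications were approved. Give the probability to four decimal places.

X is binomial with n = 12 and p = 0.30.
P(X ≤ 3) = C(12,0)·0.30^0·0.70^12 + C(12,1)·0.30^1·0.70^11 + C(12,2)·0.30^2·0.70^10 + C(12,3)·0.30^3·0.70^9.
= 0.013841 + 0.071184 + 0.167790 + 0.239700 = 0.4925.

P = 0.4925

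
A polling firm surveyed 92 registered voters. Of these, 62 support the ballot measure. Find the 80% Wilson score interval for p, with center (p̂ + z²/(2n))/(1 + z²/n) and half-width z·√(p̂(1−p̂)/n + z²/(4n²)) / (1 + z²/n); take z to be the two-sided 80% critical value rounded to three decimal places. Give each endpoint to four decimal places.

(0.6087, 0.7330)

p̂ = 62/92 = 0.67391; z = 1.282, so z² = 1.643524.
Denominator 1 + z²/n = 1 + 1.643524/92 = 1.017864.
Center = (0.67391 + 0.008932)/1.017864 = 0.67086.
Radicand: p̂(1−p̂)/n + z²/(4n²) = 0.002388633 + 0.000048545 = 0.002437178.
Half-width = z·√(radicand)/denom = 1.282·0.049368/1.017864 = 0.06218.
Interval: 0.67086 ± 0.06218 → (0.6087, 0.7330).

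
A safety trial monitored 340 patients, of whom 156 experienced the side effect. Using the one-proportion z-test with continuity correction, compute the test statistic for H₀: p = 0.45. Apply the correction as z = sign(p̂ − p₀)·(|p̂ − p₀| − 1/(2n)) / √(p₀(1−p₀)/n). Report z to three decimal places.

With x = 156 successes in n = 340, p̂ = 0.45882. p̂ − p₀ = 0.008824.
Continuity correction 1/(2n) = 1/680 = 0.001471.
Corrected numerator: |0.008824| − 0.001471 = 0.007353.
Null standard error: √(0.45·0.55/340) = √0.000727941 = 0.026980.
z = +0.007353/0.026980 = 0.273.

z = 0.273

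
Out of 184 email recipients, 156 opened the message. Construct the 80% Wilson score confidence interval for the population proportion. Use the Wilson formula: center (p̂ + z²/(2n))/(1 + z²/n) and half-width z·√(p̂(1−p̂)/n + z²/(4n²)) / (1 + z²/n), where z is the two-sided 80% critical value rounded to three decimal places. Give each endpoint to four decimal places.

Here p̂ = 156/184 = 0.84783 and z = 1.282 (z² = 1.643524).
1 + z²/n = 1.008932.
Center = (0.84783 + 0.004466)/1.008932 = 0.84475.
Radicand: p̂(1−p̂)/n + z²/(4n²) = 0.000701179 + 0.000012136 = 0.000713315.
Half-width = z·√(radicand)/denom = 1.282·0.026708/1.008932 = 0.03394.
So the interval runs from 0.8108 to 0.8787.

(0.8108, 0.8787)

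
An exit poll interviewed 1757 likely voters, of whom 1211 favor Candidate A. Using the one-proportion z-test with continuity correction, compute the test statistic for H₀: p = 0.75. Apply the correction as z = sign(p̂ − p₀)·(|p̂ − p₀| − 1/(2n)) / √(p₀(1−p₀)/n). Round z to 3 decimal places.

z = -5.854

Sample proportion p̂ = 1211/1757 = 0.68924. p̂ − p₀ = -0.060757.
1/(2n) = 0.000285.
Corrected numerator: |-0.060757| − 0.000285 = 0.060472.
Under H₀, SE = √(p₀(1−p₀)/n) = √(0.75·0.25/1757) = √0.000106716 = 0.010330.
z = −0.060472/0.010330 = -5.854.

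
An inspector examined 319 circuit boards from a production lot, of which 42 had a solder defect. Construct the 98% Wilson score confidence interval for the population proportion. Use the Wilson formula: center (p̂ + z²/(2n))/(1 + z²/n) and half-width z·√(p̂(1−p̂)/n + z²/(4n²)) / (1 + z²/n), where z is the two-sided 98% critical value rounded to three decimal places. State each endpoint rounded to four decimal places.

p̂ = 42/319 = 0.13166; z = 2.326, so z² = 5.410276.
Denominator 1 + z²/n = 1 + 5.410276/319 = 1.016960.
Adjusted center: (0.13166 + z²/(2n))/1.016960 = 0.13780.
Radicand: p̂(1−p̂)/n + z²/(4n²) = 0.000358391 + 0.000013292 = 0.000371683.
Half-width = z·√(radicand)/denom = 2.326·0.019279/1.016960 = 0.04410.
CI: 0.13780 ± 0.04410 = (0.0937, 0.1819).

(0.0937, 0.1819)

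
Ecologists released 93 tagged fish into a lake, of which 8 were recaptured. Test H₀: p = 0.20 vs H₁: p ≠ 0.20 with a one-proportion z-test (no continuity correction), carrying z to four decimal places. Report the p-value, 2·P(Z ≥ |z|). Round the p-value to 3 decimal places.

p-value = 0.006

p̂ = 8/93 = 0.08602.
Null standard error: √(0.20·0.80/93) = √0.001720430 = 0.041478.
Test statistic (full precision, shown to 4 dp): z = (8/93 − 0.20)/SE₀ ≈ -2.7479.
p-value = 2·P(Z ≥ |z|) with z = -2.7479 → 0.006.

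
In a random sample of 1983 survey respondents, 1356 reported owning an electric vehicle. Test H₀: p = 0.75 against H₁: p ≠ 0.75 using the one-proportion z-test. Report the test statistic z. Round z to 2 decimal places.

The sample proportion is 1356/1983 = 0.68381.
Null standard error: √(0.75·0.25/1983) = √0.000094554 = 0.009724.
z = (p̂ − p₀)/SE = (0.68381 − 0.75)/0.009724 = -6.81.

z = -6.81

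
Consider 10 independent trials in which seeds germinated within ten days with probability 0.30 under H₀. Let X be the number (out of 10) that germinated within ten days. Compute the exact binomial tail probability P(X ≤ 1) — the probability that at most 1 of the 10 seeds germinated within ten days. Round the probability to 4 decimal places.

P = 0.1493

X is binomial with n = 10 and p = 0.30.
P(X ≤ 1) = C(10,0)·0.30^0·0.70^10 + C(10,1)·0.30^1·0.70^9.
= 0.028248 + 0.121061 = 0.1493.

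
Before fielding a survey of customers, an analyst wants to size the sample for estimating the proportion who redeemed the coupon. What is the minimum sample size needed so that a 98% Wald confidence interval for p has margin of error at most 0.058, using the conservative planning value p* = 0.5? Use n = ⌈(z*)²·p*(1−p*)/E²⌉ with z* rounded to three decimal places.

n = 403

The 98% critical value is z* = 2.326.
p*(1−p*) = 0.50·0.50 = 0.2500.
Required n before rounding: 5.410276 × 0.2500 / 0.058² = 402.072.
Rounding up, n = 403.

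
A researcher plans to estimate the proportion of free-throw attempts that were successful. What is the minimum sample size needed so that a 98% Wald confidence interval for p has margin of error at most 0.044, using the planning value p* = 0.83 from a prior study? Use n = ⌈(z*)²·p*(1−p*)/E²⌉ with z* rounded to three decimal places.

n = 395

The 98% critical value is z* = 2.326.
p*(1−p*) = 0.83·0.17 = 0.1411.
Required n before rounding: 5.410276 × 0.1411 / 0.044² = 394.313.
Rounding up, n = 395.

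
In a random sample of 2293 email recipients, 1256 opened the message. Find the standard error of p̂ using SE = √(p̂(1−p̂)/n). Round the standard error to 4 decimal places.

With x = 1256 successes in n = 2293, p̂ = 0.54775.
p̂(1−p̂) = 0.54775·0.45225 = 0.247720.
SE = √(0.247720/2293) = √0.000108033 = 0.0104.

SE = 0.0104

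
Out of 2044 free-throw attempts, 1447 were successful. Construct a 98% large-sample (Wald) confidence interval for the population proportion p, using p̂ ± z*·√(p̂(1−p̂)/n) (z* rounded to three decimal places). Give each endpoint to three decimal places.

(0.685, 0.731)

With x = 1447 successes in n = 2044, p̂ = 0.70793.
Standard error of p̂: √(0.206767/2044) = √0.000101158 = 0.010058.
z* = 2.326 at the 98% level.
Margin = 2.326·0.010058 = 0.02339.
CI: 0.70793 ± 0.02339 = (0.685, 0.731).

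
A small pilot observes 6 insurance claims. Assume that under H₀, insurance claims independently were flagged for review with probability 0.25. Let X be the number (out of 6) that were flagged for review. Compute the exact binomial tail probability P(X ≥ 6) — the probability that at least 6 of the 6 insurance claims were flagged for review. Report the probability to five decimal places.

X is binomial with n = 6 and p = 0.25.
P(X ≥ 6) = C(6,6)·0.25^6·0.75^0.
= 0.000244 = 0.00024.

P = 0.00024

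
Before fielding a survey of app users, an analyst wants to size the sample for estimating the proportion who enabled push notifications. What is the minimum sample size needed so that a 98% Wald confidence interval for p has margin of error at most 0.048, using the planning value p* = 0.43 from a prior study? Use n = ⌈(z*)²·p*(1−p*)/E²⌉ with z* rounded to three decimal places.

n = 576

The 98% critical value is z* = 2.326.
p*(1−p*) = 0.43·0.57 = 0.2451.
(z*)²·p*(1−p*)/E² = 5.410276·0.2451/0.002304 = 575.546.
Rounding up, n = 576.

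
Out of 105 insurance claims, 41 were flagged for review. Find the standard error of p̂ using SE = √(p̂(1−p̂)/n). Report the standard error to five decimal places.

The sample proportion is 41/105 = 0.39048.
p̂(1−p̂) = 0.39048·0.60952 = 0.238005.
Dividing by n and taking the root: √0.002266714 = 0.04761.

SE = 0.04761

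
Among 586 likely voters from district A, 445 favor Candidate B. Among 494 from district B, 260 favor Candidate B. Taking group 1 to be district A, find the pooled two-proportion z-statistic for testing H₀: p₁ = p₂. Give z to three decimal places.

z = 8.015

Sample proportions: p̂₁ = 445/586 = 0.75939 and p̂₂ = 260/494 = 0.52632.
Pooling: p̂ = 705/1080 = 0.65278.
Pooled SE = √[0.2266590·0.00373078] ≈ 0.029079.
z = 0.23307/0.029079 = 8.015.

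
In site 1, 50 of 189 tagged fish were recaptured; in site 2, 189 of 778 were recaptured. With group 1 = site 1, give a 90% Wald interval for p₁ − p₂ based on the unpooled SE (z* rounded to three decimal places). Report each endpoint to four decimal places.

(-0.0369, 0.0801)

p̂₁ = 0.26455, p̂₂ = 0.24293, so the observed difference is 0.02162.
Unpooled SE = √(p̂₁(1−p̂₁)/n₁ + p̂₂(1−p̂₂)/n₂) = √(0.001029436 + 0.000236395) = 0.035579.
z* = 1.645 at the 90% level. Margin = 1.645·0.035579 = 0.05853.
So the interval runs from -0.0369 to 0.0801.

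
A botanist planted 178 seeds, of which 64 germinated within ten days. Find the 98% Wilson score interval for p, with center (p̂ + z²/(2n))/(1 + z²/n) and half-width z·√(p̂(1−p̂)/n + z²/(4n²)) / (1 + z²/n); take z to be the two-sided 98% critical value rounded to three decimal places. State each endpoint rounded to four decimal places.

p̂ = 64/178 = 0.35955; z = 2.326, so z² = 5.410276.
Denominator 1 + z²/n = 1 + 5.410276/178 = 1.030395.
Adjusted center: (0.35955 + z²/(2n))/1.030395 = 0.36369.
Radicand: p̂(1−p̂)/n + z²/(4n²) = 0.001293674 + 0.000042689 = 0.001336363.
Half-width = z·√(radicand)/denom = 2.326·0.036556/1.030395 = 0.08252.
CI: 0.36369 ± 0.08252 = (0.2812, 0.4462).

(0.2812, 0.4462)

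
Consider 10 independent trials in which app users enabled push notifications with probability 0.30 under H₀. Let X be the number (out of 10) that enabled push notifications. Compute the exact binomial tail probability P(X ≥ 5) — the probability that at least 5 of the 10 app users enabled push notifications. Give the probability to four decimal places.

X ~ Binomial(n=10, p=0.30).
P(X ≥ 5) = Σ_{j=5}^{10} C(10,j)·0.30^j·0.70^{10−j}.
= 0.102919 + 0.036757 + 0.009002 + 0.001447 + 0.000138 + 0.000006 = 0.1503.

P = 0.1503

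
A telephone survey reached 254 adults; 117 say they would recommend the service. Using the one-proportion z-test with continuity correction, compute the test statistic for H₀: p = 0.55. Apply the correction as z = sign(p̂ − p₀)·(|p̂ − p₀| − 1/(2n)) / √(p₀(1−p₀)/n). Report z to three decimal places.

z = -2.800

p̂ = 117/254 = 0.46063. p̂ − p₀ = -0.089370.
1/(2n) = 0.001969.
Corrected numerator: |-0.089370| − 0.001969 = 0.087401.
Under H₀, SE = √(p₀(1−p₀)/n) = √(0.55·0.45/254) = √0.000974409 = 0.031216.
z = (−)0.087401/0.031216 = -2.800.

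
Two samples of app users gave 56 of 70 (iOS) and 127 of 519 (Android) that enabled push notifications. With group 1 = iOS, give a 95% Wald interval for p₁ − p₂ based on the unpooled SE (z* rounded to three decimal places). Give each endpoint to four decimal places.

p̂₁ = 0.80000, p̂₂ = 0.24470, so the observed difference is 0.55530.
SE = √(0.002285714 + 0.000356113) = √0.002641827 = 0.051399.
For 95% confidence, z* = 1.960. Margin of error = 0.10074.
CI: 0.55530 ± 0.10074 = (0.4546, 0.6560).

(0.4546, 0.6560)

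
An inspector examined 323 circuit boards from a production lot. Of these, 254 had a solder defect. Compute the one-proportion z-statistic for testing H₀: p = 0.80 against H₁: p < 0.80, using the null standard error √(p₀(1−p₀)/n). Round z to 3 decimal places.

With x = 254 successes in n = 323, p̂ = 0.78638.
Null standard error: √(0.80·0.20/323) = √0.000495356 = 0.022257.
Test statistic: z = -0.01362/0.022257 = -0.612.

z = -0.612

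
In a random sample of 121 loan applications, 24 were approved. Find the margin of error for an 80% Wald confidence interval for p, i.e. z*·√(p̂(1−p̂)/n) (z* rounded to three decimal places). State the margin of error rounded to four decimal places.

p̂ = 24/121 = 0.19835.
SE = √(p̂(1−p̂)/n) = √(0.159006/121) = 0.036250.
The 80% critical value is z* = 1.282.
So ME = 0.0465.

ME = 0.0465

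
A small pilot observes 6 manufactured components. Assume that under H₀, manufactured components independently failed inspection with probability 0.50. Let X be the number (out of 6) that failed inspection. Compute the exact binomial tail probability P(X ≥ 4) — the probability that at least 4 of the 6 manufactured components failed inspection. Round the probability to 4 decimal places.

P = 0.3438

X ~ Binomial(n=6, p=0.50).
P(X ≥ 4) = C(6,4)·0.50^4·0.50^2 + C(6,5)·0.50^5·0.50^1 + C(6,6)·0.50^6·0.50^0.
= 0.234375 + 0.093750 + 0.015625 = 0.3438.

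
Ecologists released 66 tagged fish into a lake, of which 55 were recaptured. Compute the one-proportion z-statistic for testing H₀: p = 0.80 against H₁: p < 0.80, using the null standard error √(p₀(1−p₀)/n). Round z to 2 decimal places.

The sample proportion is 55/66 = 0.83333.
Null standard error: √(0.80·0.20/66) = √0.002424242 = 0.049237.
z = (0.83333 − 0.80)/0.049237 = 0.03333/0.049237 = 0.68.

z = 0.68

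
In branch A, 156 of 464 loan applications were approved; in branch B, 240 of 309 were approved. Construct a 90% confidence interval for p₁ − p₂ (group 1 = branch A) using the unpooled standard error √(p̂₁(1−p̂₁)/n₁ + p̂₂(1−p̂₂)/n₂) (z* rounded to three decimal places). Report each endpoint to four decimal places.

(-0.4936, -0.3874)

p̂₁ = 156/464 = 0.33621, p̂₂ = 240/309 = 0.77670; p̂₁ − p̂₂ = -0.44049.
Unpooled SE = √(p̂₁(1−p̂₁)/n₁ + p̂₂(1−p̂₂)/n₂) = √(0.000480974 + 0.000561287) = 0.032284.
z* = 1.645 at the 90% level. Margin = 1.645·0.032284 = 0.05311.
CI: -0.44049 ± 0.05311 = (-0.4936, -0.3874).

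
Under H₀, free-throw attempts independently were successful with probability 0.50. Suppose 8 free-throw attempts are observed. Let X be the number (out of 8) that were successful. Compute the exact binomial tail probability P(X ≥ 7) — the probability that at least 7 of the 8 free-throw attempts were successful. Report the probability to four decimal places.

P = 0.0352

X ~ Binomial(n=8, p=0.50).
P(X ≥ 7) = C(8,7)·0.50^7·0.50^1 + C(8,8)·0.50^8·0.50^0.
= 0.031250 + 0.003906 = 0.0352.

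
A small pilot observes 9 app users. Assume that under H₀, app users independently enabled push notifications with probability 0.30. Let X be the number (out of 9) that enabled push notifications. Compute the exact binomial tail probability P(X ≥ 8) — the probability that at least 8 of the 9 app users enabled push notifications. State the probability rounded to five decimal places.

X ~ Binomial(n=9, p=0.30).
P(X ≥ 8) = C(9,8)·0.30^8·0.70^1 + C(9,9)·0.30^9·0.70^0.
= 0.000413 + 0.000020 = 0.00043.

P = 0.00043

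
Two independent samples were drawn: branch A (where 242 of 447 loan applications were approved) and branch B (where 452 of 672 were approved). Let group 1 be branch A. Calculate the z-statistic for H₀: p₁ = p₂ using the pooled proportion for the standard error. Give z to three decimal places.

p̂₁ = 242/447 = 0.54139, p̂₂ = 452/672 = 0.67262.
Pooled p̂ = (242+452)/(447+672) = 694/1119 = 0.62020.
SE = √[p̂(1−p̂)(1/n₁+1/n₂)] = √[0.62020·0.37980·(1/447+1/672)] ≈ 0.029622.
z = (p̂₁ − p̂₂)/SE = (0.54139 − 0.67262)/0.029622 = -0.13123/0.029622 = -4.430.

z = -4.430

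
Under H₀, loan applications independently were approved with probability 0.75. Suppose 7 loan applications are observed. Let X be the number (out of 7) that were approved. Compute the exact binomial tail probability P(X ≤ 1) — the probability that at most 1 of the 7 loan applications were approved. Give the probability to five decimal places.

X is binomial with n = 7 and p = 0.75.
P(X ≤ 1) = C(7,0)·0.75^0·0.25^7 + C(7,1)·0.75^1·0.25^6.
= 0.000061 + 0.001282 = 0.00134.

P = 0.00134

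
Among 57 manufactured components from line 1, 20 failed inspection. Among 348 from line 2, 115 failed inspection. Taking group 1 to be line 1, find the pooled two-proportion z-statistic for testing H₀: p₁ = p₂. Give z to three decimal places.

z = 0.303

p̂₁ = 20/57 = 0.35088, p̂₂ = 115/348 = 0.33046.
Pooling: p̂ = 135/405 = 0.33333.
SE = √[p̂(1−p̂)(1/n₁+1/n₂)] = √[0.33333·0.66667·(1/57+1/348)] ≈ 0.067359.
z = (p̂₁ − p̂₂)/SE = (0.35088 − 0.33046)/0.067359 = 0.02042/0.067359 = 0.303.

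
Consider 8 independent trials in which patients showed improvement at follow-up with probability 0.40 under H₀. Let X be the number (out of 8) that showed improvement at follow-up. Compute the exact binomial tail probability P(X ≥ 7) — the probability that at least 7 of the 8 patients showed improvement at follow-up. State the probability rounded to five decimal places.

P = 0.00852

X ~ Binomial(n=8, p=0.40).
P(X ≥ 7) = C(8,7)·0.40^7·0.60^1 + C(8,8)·0.40^8·0.60^0.
= 0.007864 + 0.000655 = 0.00852.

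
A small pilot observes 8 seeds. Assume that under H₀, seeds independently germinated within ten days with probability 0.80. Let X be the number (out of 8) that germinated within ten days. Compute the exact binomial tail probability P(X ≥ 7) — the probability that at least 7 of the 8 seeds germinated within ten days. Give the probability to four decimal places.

P = 0.5033

X is binomial with n = 8 and p = 0.80.
P(X ≥ 7) = C(8,7)·0.80^7·0.20^1 + C(8,8)·0.80^8·0.20^0.
= 0.335544 + 0.167772 = 0.5033.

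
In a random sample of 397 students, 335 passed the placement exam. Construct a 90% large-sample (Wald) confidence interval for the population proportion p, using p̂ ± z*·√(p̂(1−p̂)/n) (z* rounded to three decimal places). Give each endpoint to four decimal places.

The sample proportion is 335/397 = 0.84383.
SE(p̂) = √(0.84383·0.15617/397) = 0.018219.
For 90% confidence, z* = 1.645.
Margin = 1.645·0.018219 = 0.02997.
CI: 0.84383 ± 0.02997 = (0.8139, 0.8738).

(0.8139, 0.8738)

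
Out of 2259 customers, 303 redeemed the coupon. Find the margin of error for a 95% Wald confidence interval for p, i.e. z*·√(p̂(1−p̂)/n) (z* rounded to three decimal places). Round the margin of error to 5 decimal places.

ME = 0.01405

Sample proportion p̂ = 303/2259 = 0.13413.
SE = √(p̂(1−p̂)/n) = √(0.116139/2259) = 0.007170.
The 95% critical value is z* = 1.960.
So ME = 0.01405.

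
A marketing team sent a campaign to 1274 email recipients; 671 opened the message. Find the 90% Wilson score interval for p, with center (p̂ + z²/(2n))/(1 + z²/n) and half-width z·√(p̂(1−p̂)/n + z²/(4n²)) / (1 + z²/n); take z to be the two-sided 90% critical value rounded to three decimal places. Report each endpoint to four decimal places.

Here p̂ = 671/1274 = 0.52669 and z = 1.645 (z² = 2.706025).
1 + z²/n = 1.002124.
Adjusted center: (0.52669 + z²/(2n))/1.002124 = 0.52663.
Radicand: p̂(1−p̂)/n + z²/(4n²) = 0.000195673 + 0.000000417 = 0.000196090.
Half-width = 1.645·√0.000196090/1.002124 = 0.02299.
CI: 0.52663 ± 0.02299 = (0.5036, 0.5496).

(0.5036, 0.5496)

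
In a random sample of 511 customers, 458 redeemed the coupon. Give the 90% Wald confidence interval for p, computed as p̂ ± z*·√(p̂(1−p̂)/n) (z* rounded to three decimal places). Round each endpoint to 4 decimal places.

p̂ = 458/511 = 0.89628.
Standard error of p̂: √(0.092961/511) = √0.000181919 = 0.013488.
The 90% critical value is z* = 1.645.
Margin of error: 1.645 × 0.013488 = 0.02219.
Interval: 0.89628 ± 0.02219 → (0.8741, 0.9185).

(0.8741, 0.9185)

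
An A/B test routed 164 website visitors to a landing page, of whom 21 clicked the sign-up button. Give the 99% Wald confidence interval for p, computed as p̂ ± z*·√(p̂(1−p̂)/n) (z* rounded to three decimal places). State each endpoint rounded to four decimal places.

With x = 21 successes in n = 164, p̂ = 0.12805.
SE(p̂) = √(0.12805·0.87195/164) = 0.026092.
The 99% critical value is z* = 2.576.
Margin = 2.576·0.026092 = 0.06721.
So the interval runs from 0.0608 to 0.1953.

(0.0608, 0.1953)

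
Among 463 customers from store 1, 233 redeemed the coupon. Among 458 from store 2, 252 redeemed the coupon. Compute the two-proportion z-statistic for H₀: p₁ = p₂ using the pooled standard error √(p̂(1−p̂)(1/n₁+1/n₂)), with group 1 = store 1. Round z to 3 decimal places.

z = -1.428

p̂₁ = 233/463 = 0.50324, p̂₂ = 252/458 = 0.55022.
Pooling: p̂ = 485/921 = 0.52660.
SE = √[p̂(1−p̂)(1/n₁+1/n₂)] = √[0.52660·0.47340·(1/463+1/458)] ≈ 0.032905.
z = -0.04698/0.032905 = -1.428.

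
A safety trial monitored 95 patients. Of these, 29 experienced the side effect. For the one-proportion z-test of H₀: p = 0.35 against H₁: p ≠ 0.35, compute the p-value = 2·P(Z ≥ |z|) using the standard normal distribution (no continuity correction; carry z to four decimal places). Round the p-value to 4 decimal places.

p-value = 0.3606

p̂ = 29/95 = 0.30526.
Null standard error: √(0.35·0.65/95) = √0.002394737 = 0.048936.
z = (p̂ − p₀)/SE = (29/95 − 0.35)/0.048936 ≈ -0.9142.
From the standard normal, 2·P(Z ≥ |z|) = 0.3606.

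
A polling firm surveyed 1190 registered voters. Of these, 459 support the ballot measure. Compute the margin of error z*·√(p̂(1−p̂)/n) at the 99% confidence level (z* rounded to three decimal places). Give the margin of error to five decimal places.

ME = 0.03635

p̂ = 459/1190 = 0.38571.
SE = √(p̂(1−p̂)/n) = √(0.236939/1190) = 0.014111.
For 99% confidence, z* = 2.576.
ME = 2.576·0.014111 = 0.03635.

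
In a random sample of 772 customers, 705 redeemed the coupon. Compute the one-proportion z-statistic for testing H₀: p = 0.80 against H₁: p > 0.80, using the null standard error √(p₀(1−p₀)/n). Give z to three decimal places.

p̂ = 705/772 = 0.91321.
Null standard error: √(0.80·0.20/772) = √0.000207254 = 0.014396.
Test statistic: z = 0.11321/0.014396 = 7.864.

z = 7.864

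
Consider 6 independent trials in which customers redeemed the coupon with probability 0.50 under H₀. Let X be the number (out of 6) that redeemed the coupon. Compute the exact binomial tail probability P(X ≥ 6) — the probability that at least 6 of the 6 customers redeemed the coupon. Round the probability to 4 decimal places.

X ~ Binomial(n=6, p=0.50).
P(X ≥ 6) = C(6,6)·0.50^6·0.50^0.
= 0.015625 = 0.0156.

P = 0.0156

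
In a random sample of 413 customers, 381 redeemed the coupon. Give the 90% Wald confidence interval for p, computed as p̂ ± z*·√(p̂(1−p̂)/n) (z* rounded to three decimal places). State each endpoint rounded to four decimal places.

p̂ = 381/413 = 0.92252.
Standard error of p̂: √(0.071478/413) = √0.000173071 = 0.013156.
z* = 1.645 at the 90% level.
Margin = 1.645·0.013156 = 0.02164.
So the interval runs from 0.9009 to 0.9442.

(0.9009, 0.9442)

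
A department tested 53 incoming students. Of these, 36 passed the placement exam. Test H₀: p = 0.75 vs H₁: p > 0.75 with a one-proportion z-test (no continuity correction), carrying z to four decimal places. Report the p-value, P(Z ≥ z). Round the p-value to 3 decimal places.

p-value = 0.883

Sample proportion p̂ = 36/53 = 0.67925.
SE₀ = √(0.75·0.25/53) = 0.059479.
z = (p̂ − p₀)/SE = (36/53 − 0.75)/0.059479 ≈ -1.1896.
From the standard normal, P(Z ≥ z) = 0.883.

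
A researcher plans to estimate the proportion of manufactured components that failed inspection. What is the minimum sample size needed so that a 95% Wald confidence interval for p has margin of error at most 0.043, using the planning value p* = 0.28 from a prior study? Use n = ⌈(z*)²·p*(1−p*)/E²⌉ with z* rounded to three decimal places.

n = 419

The 95% critical value is z* = 1.960.
p*(1−p*) = 0.28·0.72 = 0.2016.
(z*)²·p*(1−p*)/E² = 3.841600·0.2016/0.001849 = 418.857.
Rounding up, n = 419.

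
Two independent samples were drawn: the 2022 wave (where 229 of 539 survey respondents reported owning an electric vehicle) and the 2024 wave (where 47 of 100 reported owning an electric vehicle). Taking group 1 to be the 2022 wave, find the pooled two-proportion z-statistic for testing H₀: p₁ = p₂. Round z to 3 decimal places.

z = -0.837

Sample proportions: p̂₁ = 229/539 = 0.42486 and p̂₂ = 47/100 = 0.47000.
Pooled p̂ = (229+47)/(539+100) = 276/639 = 0.43192.
Pooled SE = √[0.2453658·0.01185529] ≈ 0.053934.
z = -0.04514/0.053934 = -0.837.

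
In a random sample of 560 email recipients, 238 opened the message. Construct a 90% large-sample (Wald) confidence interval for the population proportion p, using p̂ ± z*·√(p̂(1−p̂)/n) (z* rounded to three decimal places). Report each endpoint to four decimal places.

The sample proportion is 238/560 = 0.42500.
SE = √(p̂(1−p̂)/n) = √(0.244375/560) = 0.020890.
z* = 1.645 at the 90% level.
Margin = 1.645·0.020890 = 0.03436.
Interval: 0.42500 ± 0.03436 → (0.3906, 0.4594).

(0.3906, 0.4594)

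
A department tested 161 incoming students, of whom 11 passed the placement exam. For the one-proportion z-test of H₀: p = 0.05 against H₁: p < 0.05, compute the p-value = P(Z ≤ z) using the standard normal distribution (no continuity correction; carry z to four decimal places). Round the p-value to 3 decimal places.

Sample proportion p̂ = 11/161 = 0.06832.
Null standard error: √(0.05·0.95/161) = √0.000295031 = 0.017176.
Test statistic (full precision, shown to 4 dp): z = (11/161 − 0.05)/SE₀ ≈ 1.0667.
p-value = P(Z ≤ z) with z = 1.0667 → 0.857.

p-value = 0.857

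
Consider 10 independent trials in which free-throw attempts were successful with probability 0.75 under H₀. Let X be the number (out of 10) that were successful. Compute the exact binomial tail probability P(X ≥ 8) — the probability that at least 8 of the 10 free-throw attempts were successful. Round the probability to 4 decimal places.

X ~ Binomial(n=10, p=0.75).
P(X ≥ 8) = C(10,8)·0.75^8·0.25^2 + C(10,9)·0.75^9·0.25^1 + C(10,10)·0.75^10·0.25^0.
= 0.281568 + 0.187712 + 0.056314 = 0.5256.

P = 0.5256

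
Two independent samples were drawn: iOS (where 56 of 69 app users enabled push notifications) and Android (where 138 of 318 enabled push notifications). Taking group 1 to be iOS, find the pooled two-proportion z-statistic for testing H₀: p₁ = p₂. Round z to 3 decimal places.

z = 5.687

p̂₁ = 56/69 = 0.81159, p̂₂ = 138/318 = 0.43396.
Pooling: p̂ = 194/387 = 0.50129.
SE = √[p̂(1−p̂)(1/n₁+1/n₂)] = √[0.50129·0.49871·(1/69+1/318)] ≈ 0.066403.
z = (p̂₁ − p̂₂)/SE = (0.81159 − 0.43396)/0.066403 = 0.37763/0.066403 = 5.687.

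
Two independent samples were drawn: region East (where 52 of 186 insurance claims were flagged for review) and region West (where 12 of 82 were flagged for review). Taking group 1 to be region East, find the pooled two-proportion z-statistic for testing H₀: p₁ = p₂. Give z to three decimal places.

p̂₁ = 52/186 = 0.27957, p̂₂ = 12/82 = 0.14634.
Pooling: p̂ = 64/268 = 0.23881.
SE = √[p̂(1−p̂)(1/n₁+1/n₂)] = √[0.23881·0.76119·(1/186+1/82)] ≈ 0.056516.
z = 0.13323/0.056516 = 2.357.

z = 2.357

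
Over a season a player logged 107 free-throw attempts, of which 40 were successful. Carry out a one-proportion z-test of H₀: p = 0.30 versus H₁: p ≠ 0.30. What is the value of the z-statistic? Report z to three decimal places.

p̂ = 40/107 = 0.37383.
SE₀ = √(0.30·0.70/107) = 0.044301.
Test statistic: z = 0.07383/0.044301 = 1.667.

z = 1.667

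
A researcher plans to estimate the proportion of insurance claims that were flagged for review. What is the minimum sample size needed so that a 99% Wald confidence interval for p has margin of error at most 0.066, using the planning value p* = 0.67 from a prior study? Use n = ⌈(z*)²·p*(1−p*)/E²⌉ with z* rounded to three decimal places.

n = 337

The 99% critical value is z* = 2.576.
p*(1−p*) = 0.2211.
(z*)²·p*(1−p*)/E² = 6.635776·0.2211/0.004356 = 336.816.
Rounding up, n = 337.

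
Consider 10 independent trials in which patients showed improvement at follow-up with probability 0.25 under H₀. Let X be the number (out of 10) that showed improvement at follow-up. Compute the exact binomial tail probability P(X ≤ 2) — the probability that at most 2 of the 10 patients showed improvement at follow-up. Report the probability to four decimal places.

X is binomial with n = 10 and p = 0.25.
P(X ≤ 2) = C(10,0)·0.25^0·0.75^10 + C(10,1)·0.25^1·0.75^9 + C(10,2)·0.25^2·0.75^8.
= 0.056314 + 0.187712 + 0.281568 = 0.5256.

P = 0.5256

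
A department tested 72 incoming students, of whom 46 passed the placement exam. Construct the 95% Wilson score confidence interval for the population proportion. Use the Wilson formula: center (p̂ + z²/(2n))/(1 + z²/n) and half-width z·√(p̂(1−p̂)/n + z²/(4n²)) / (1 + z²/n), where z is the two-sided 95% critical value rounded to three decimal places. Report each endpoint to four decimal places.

Here p̂ = 46/72 = 0.63889 and z = 1.960 (z² = 3.841600).
1 + z²/n = 1.053356.
Center = (0.63889 + 0.026678)/1.053356 = 0.63185.
Radicand: p̂(1−p̂)/n + z²/(4n²) = 0.003204304 + 0.000185262 = 0.003389566.
Half-width = 1.960·√0.003389566/1.053356 = 0.10833.
CI: 0.63185 ± 0.10833 = (0.5235, 0.7402).

(0.5235, 0.7402)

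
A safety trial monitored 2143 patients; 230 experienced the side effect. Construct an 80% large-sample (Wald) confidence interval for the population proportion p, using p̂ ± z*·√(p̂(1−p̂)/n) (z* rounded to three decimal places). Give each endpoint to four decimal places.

(0.0988, 0.1159)

Sample proportion p̂ = 230/2143 = 0.10733.
Standard error of p̂: √(0.095807/2143) = √0.000044707 = 0.006686.
z* = 1.282 at the 80% level.
Margin of error: 1.282 × 0.006686 = 0.00857.
Interval: 0.10733 ± 0.00857 → (0.0988, 0.1159).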